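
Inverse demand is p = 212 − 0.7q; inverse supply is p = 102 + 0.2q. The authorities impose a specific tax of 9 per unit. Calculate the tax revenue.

Competitive equilibrium: 212 − 0.7q = 102 + 0.2q → q* = 122.2222, p* = 126.4444.
With the tax, the buyer price exceeds the seller price by 9: (212 − 0.7q) − (102 + 0.2q) = 9 → q' = 112.2222.
Tax revenue = 9 × 112.2222 = 1010.

1010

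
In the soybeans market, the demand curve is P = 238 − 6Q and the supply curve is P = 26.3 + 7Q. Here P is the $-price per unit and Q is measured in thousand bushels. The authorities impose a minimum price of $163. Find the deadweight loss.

$93.10 thousand

Competitive equilibrium: 238 − 6Q = 26.3 + 7Q → Q* = 16.2846, P* = 140.2923.
At the floor P = 163, quantity demanded = (238 − 163)/6 = 12.5.
Sellers' marginal cost at Q' = 12.5: 26.3 + 7·12.5 = 113.8.
ΔQ = 16.2846 − 12.5 = 3.7846; wedge = 163 − 113.8 = 49.2.
The triangle = ½ × 3.7846 × 49.2 = $93.10 thousand.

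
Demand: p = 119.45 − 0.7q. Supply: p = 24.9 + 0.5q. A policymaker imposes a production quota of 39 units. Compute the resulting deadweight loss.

950.03

Competitive equilibrium: 119.45 − 0.7q = 24.9 + 0.5q → q* = 78.7917, p* = 64.2958.
At q = 39: demand price = 119.45 − 0.7·39 = 92.15; supply price = 24.9 + 0.5·39 = 44.4.
Δq = 78.7917 − 39 = 39.7917; wedge = 92.15 − 44.4 = 47.75.
Welfare loss = ½ × 39.7917 × 47.75 = 950.03.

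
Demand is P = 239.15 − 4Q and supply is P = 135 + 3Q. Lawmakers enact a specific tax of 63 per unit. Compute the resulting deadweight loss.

Competitive equilibrium: 239.15 − 4Q = 135 + 3Q → Q* = 14.8786, P* = 179.6357.
With the tax, the buyer price exceeds the seller price by 63: (239.15 − 4Q) − (135 + 3Q) = 63 → Q' = 5.8786.
ΔQ = 14.8786 − 5.8786 = 9; the wedge equals the tax, 63.
Deadweight loss = ½ × 9 × 63 = 283.50.

283.50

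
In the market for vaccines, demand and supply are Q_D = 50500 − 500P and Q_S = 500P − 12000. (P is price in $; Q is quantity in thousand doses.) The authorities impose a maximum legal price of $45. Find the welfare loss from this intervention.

In inverse form: demand P = 101 − 0.002Q, supply P = 24 + 0.002Q.
Competitive equilibrium: 101 − 0.002Q = 24 + 0.002Q → Q* = 19250, P* = 62.5.
At the ceiling P = 45, quantity supplied = (45 − 24)/0.002 = 10500.
Willingness to pay at Q' = 10500: 101 − 0.002·10500 = 80.
ΔQ = 19250 − 10500 = 8750; wedge = 80 − 45 = 35.
Welfare loss = ½ × 8750 × 35 = $153125 thousand.

$153125 thousand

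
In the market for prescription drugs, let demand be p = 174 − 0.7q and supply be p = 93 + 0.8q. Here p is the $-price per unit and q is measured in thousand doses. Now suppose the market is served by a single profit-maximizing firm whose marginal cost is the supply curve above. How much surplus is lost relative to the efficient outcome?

$221.41 thousand

Competitive equilibrium: 174 − 0.7q = 93 + 0.8q → q* = 54, p* = 136.2.
Marginal revenue: MR = 174 − 1.4q. Set MR = MC: 174 − 1.4q = 93 + 0.8q → q_m = 36.8182.
Price p_m = 174 − 0.7·36.8182 = 148.2273; MC(q_m) = 93 + 0.8·36.8182 = 122.4546.
Competitive q* = 54, so Δq = 17.1818; wedge = 148.2273 − 122.4546 = 25.7727.
Deadweight loss = ½ × 17.1818 × 25.7727 = $221.41 thousand.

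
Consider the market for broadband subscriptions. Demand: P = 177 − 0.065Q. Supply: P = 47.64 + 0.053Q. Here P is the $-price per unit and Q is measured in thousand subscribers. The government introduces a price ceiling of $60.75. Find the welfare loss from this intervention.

Competitive equilibrium: 177 − 0.065Q = 47.64 + 0.053Q → Q* = 1096.2712, P* = 105.7424.
At the ceiling P = 60.75, quantity supplied = (60.75 − 47.64)/0.053 = 247.3585.
Willingness to pay at Q' = 247.3585: 177 − 0.065·247.3585 = 160.9217.
ΔQ = 1096.2712 − 247.3585 = 848.9127; wedge = 160.9217 − 60.75 = 100.1717.
DWL = ½ × 848.9127 × 100.1717 = $42518.51 thousand.

$42518.51 thousand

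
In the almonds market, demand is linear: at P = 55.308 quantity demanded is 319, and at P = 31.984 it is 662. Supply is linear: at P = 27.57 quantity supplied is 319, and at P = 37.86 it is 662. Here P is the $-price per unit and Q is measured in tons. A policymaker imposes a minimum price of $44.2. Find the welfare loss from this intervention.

Demand slope = (31.984 − 55.308)/(662 − 319) = −0.068, so P = 77 − 0.068Q.
Supply slope = (37.86 − 27.57)/(662 − 319) = 0.03, so P = 18 + 0.03Q.
Competitive equilibrium: 77 − 0.068Q = 18 + 0.03Q → Q* = 602.0408, P* = 36.0612.
At the floor P = 44.2, quantity demanded = (77 − 44.2)/0.068 = 482.3529.
Sellers' marginal cost at Q' = 482.3529: 18 + 0.03·482.3529 = 32.4706.
ΔQ = 602.0408 − 482.3529 = 119.6879; wedge = 44.2 − 32.4706 = 11.7294.
Deadweight loss = ½ × 119.6879 × 11.7294 = $701.93.

$701.93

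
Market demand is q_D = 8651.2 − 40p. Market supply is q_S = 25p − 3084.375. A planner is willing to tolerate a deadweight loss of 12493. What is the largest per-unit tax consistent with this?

In inverse form: demand p = 216.28 − 0.025q, supply p = 123.375 + 0.04q.
Competitive equilibrium: 216.28 − 0.025q = 123.375 + 0.04q → q* = 1429.3077, p* = 180.5473.
A tax t gives Δq = t/0.065 and wedge t, so DWL = t²/0.13.
t²/0.13 = 12493 → t² = 1624.09 → t = 40.3.

40.3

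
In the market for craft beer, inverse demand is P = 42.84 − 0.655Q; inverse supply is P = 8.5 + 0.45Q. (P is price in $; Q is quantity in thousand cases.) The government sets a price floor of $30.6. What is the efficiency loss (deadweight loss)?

Competitive equilibrium: 42.84 − 0.655Q = 8.5 + 0.45Q → Q* = 31.0769, P* = 22.4846.
At the floor P = 30.6, quantity demanded = (42.84 − 30.6)/0.655 = 18.687.
Sellers' marginal cost at Q' = 18.687: 8.5 + 0.45·18.687 = 16.9092.
ΔQ = 31.0769 − 18.687 = 12.3899; wedge = 30.6 − 16.9092 = 13.6908.
Welfare loss = ½ × 12.3899 × 13.6908 = $84.81 thousand.

$84.81 thousand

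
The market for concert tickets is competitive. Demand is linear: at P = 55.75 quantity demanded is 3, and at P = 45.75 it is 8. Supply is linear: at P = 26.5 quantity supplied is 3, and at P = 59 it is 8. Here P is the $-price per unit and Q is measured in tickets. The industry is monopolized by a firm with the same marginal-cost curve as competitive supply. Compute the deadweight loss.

Demand slope = (45.75 − 55.75)/(8 − 3) = −2, so P = 61.75 − 2Q.
Supply slope = (59 − 26.5)/(8 − 3) = 6.5, so P = 7 + 6.5Q.
Competitive equilibrium: 61.75 − 2Q = 7 + 6.5Q → Q* = 6.4412, P* = 48.8676.
Marginal revenue: MR = 61.75 − 4Q. Set MR = MC: 61.75 − 4Q = 7 + 6.5Q → Q_m = 5.2143.
Price P_m = 61.75 − 2·5.2143 = 51.3214; MC(Q_m) = 7 + 6.5·5.2143 = 40.893.
Competitive Q* = 6.4412, so ΔQ = 1.2269; wedge = 51.3214 − 40.893 = 10.4284.
Welfare loss = ½ × 1.2269 × 10.4284 = $6.40.

$6.40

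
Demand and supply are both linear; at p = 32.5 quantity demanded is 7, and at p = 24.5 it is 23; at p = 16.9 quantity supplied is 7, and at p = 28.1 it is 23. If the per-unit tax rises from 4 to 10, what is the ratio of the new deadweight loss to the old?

6.25

Demand slope = (24.5 − 32.5)/(23 − 7) = −0.5, so p = 36 − 0.5q.
Supply slope = (28.1 − 16.9)/(23 − 7) = 0.7, so p = 12 + 0.7q.
Competitive equilibrium: 36 − 0.5q = 12 + 0.7q → q* = 20, p* = 26.
For a per-unit tax t: Δq = t/1.2, so DWL = ½·t·(t/1.2) = t²/2.4.
At t = 4: DWL = 6.667. At t = 10: DWL = 41.667.
Ratio = (10/4)² = 6.25.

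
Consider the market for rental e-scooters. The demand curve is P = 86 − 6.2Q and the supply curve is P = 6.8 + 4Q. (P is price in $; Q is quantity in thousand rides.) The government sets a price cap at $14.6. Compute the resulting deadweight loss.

$172.44 thousand

Competitive equilibrium: 86 − 6.2Q = 6.8 + 4Q → Q* = 7.76471, P* = 37.85882.
At the ceiling P = 14.6, quantity supplied = (14.6 − 6.8)/4 = 1.95.
Willingness to pay at Q' = 1.95: 86 − 6.2·1.95 = 73.91.
ΔQ = 7.76471 − 1.95 = 5.81471; wedge = 73.91 − 14.6 = 59.31.
DWL = ½ × 5.81471 × 59.31 = $172.44 thousand.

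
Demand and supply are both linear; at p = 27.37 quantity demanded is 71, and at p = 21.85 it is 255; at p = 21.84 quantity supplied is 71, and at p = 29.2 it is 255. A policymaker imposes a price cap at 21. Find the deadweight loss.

Demand slope = (21.85 − 27.37)/(255 − 71) = −0.03, so p = 29.5 − 0.03q.
Supply slope = (29.2 − 21.84)/(255 − 71) = 0.04, so p = 19 + 0.04q.
Competitive equilibrium: 29.5 − 0.03q = 19 + 0.04q → q* = 150, p* = 25.
At the ceiling p = 21, quantity supplied = (21 − 19)/0.04 = 50.
Willingness to pay at q' = 50: 29.5 − 0.03·50 = 28.
Δq = 150 − 50 = 100; wedge = 28 − 21 = 7.
DWL = ½ × 100 × 7 = 350.

350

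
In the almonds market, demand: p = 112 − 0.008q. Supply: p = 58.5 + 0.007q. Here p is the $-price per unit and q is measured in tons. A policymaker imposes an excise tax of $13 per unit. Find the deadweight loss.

$5633.33

Competitive equilibrium: 112 − 0.008q = 58.5 + 0.007q → q* = 3566.6667, p* = 83.4667.
With the tax, the buyer price exceeds the seller price by 13: (112 − 0.008q) − (58.5 + 0.007q) = 13 → q' = 2700.
Δq = 3566.6667 − 2700 = 866.6667; the wedge equals the tax, 13.
Welfare loss = ½ × 866.6667 × 13 = $5633.33.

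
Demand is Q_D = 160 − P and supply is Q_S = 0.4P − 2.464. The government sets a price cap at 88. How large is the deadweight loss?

In inverse form: demand P = 160 − Q, supply P = 6.16 + 2.5Q.
Competitive equilibrium: 160 − Q = 6.16 + 2.5Q → Q* = 43.9543, P* = 116.0457.
At the ceiling P = 88, quantity supplied = (88 − 6.16)/2.5 = 32.736.
Willingness to pay at Q' = 32.736: 160 − 1·32.736 = 127.264.
ΔQ = 43.9543 − 32.736 = 11.2183; wedge = 127.264 − 88 = 39.264.
Deadweight loss = ½ × 11.2183 × 39.264 = 220.24.

220.24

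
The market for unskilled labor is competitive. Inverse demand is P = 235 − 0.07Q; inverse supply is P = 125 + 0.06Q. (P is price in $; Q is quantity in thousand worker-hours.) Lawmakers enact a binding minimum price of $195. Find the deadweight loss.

Competitive equilibrium: 235 − 0.07Q = 125 + 0.06Q → Q* = 846.1538, P* = 175.7692.
At the floor P = 195, quantity demanded = (235 − 195)/0.07 = 571.4286.
Sellers' marginal cost at Q' = 571.4286: 125 + 0.06·571.4286 = 159.2857.
ΔQ = 846.1538 − 571.4286 = 274.7252; wedge = 195 − 159.2857 = 35.7143.
Deadweight loss = ½ × 274.7252 × 35.7143 = $4905.81 thousand.

$4905.81 thousand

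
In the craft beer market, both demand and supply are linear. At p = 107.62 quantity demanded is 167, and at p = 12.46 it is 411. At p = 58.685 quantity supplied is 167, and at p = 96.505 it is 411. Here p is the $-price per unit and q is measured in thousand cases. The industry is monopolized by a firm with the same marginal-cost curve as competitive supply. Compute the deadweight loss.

$3126.26 thousand

Demand slope = (12.46 − 107.62)/(411 − 167) = −0.39, so p = 172.75 − 0.39q.
Supply slope = (96.505 − 58.685)/(411 − 167) = 0.155, so p = 32.8 + 0.155q.
Competitive equilibrium: 172.75 − 0.39q = 32.8 + 0.155q → q* = 256.789, p* = 72.6023.
Marginal revenue: MR = 172.75 − 0.78q. Set MR = MC: 172.75 − 0.78q = 32.8 + 0.155q → q_m = 149.6791.
Price p_m = 172.75 − 0.39·149.6791 = 114.3752; MC(q_m) = 32.8 + 0.155·149.6791 = 56.0003.
Competitive q* = 256.789, so Δq = 107.1099; wedge = 114.3752 − 56.0003 = 58.3749.
Deadweight loss = ½ × 107.1099 × 58.3749 = $3126.26 thousand.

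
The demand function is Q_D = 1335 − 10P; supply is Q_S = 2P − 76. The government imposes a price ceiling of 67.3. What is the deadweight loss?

In inverse form: demand P = 133.5 − 0.1Q, supply P = 38 + 0.5Q.
Competitive equilibrium: 133.5 − 0.1Q = 38 + 0.5Q → Q* = 159.1667, P* = 117.5833.
At the ceiling P = 67.3, quantity supplied = (67.3 − 38)/0.5 = 58.6.
Willingness to pay at Q' = 58.6: 133.5 − 0.1·58.6 = 127.64.
ΔQ = 159.1667 − 58.6 = 100.5667; wedge = 127.64 − 67.3 = 60.34.
Deadweight loss = ½ × 100.5667 × 60.34 = 3034.10.

3034.10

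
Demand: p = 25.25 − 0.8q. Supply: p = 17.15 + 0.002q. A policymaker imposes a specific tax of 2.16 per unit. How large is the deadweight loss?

2.91

Competitive equilibrium: 25.25 − 0.8q = 17.15 + 0.002q → q* = 10.0998, p* = 17.1702.
With the tax, the buyer price exceeds the seller price by 2.16: (25.25 − 0.8q) − (17.15 + 0.002q) = 2.16 → q' = 7.4065.
Δq = 10.0998 − 7.4065 = 2.6933; the wedge equals the tax, 2.16.
DWL = ½ × 2.6933 × 2.16 = 2.91.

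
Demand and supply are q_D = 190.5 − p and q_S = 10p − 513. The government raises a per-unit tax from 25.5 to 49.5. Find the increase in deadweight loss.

In inverse form: demand p = 190.5 − q, supply p = 51.3 + 0.1q.
Competitive equilibrium: 190.5 − q = 51.3 + 0.1q → q* = 126.5455, p* = 63.9545.
For a per-unit tax t: Δq = t/1.1, so DWL = ½·t·(t/1.1) = t²/2.2.
At t = 25.5: DWL = 295.568. At t = 49.5: DWL = 1113.75.
Increase = 1113.75 − 295.568 = 818.18.

818.18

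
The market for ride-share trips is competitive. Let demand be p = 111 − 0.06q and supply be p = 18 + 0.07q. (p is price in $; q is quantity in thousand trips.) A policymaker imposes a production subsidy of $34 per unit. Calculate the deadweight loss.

$4446.15 thousand

Competitive equilibrium: 111 − 0.06q = 18 + 0.07q → q* = 715.3846, p* = 68.0769.
The subsidy lowers effective supply by 34: p = 0.07q − 16.
New quantity: 111 − 0.06q = 0.07q − 16 → q' = 976.9231.
Overproduction Δq = 976.9231 − 715.3846 = 261.5385; wedge = subsidy = 34.
Deadweight loss = ½ × 261.5385 × 34 = $4446.15 thousand.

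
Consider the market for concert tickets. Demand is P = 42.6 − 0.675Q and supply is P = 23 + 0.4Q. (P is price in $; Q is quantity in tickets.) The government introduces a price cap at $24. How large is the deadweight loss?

Competitive equilibrium: 42.6 − 0.675Q = 23 + 0.4Q → Q* = 18.2326, P* = 30.293.
At the ceiling P = 24, quantity supplied = (24 − 23)/0.4 = 2.5.
Willingness to pay at Q' = 2.5: 42.6 − 0.675·2.5 = 40.9125.
ΔQ = 18.2326 − 2.5 = 15.7326; wedge = 40.9125 − 24 = 16.9125.
Welfare loss = ½ × 15.7326 × 16.9125 = $133.04.

$133.04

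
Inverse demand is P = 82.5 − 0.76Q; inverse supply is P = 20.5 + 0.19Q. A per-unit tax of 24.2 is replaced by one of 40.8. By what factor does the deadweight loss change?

2.842

Competitive equilibrium: 82.5 − 0.76Q = 20.5 + 0.19Q → Q* = 65.2632, P* = 32.9.
For a per-unit tax t: ΔQ = t/0.95, so DWL = ½·t·(t/0.95) = t²/1.9.
At t = 24.2: DWL = 308.232. At t = 40.8: DWL = 876.126.
Ratio = (40.8/24.2)² = 2.842.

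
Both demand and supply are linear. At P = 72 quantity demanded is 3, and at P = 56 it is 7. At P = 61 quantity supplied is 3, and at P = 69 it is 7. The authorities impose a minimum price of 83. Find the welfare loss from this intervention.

Demand slope = (56 − 72)/(7 − 3) = −4, so P = 84 − 4Q.
Supply slope = (69 − 61)/(7 − 3) = 2, so P = 55 + 2Q.
Competitive equilibrium: 84 − 4Q = 55 + 2Q → Q* = 4.8333, P* = 64.6667.
At the floor P = 83, quantity demanded = (84 − 83)/4 = 0.25.
Sellers' marginal cost at Q' = 0.25: 55 + 2·0.25 = 55.5.
ΔQ = 4.8333 − 0.25 = 4.5833; wedge = 83 − 55.5 = 27.5.
The triangle = ½ × 4.5833 × 27.5 = 63.02.

63.02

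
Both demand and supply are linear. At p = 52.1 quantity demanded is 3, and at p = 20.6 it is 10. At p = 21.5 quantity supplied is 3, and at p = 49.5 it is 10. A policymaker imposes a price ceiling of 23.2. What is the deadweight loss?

42.84

Demand slope = (20.6 − 52.1)/(10 − 3) = −4.5, so p = 65.6 − 4.5q.
Supply slope = (49.5 − 21.5)/(10 − 3) = 4, so p = 9.5 + 4q.
Competitive equilibrium: 65.6 − 4.5q = 9.5 + 4q → q* = 6.6, p* = 35.9.
At the ceiling p = 23.2, quantity supplied = (23.2 − 9.5)/4 = 3.425.
Willingness to pay at q' = 3.425: 65.6 − 4.5·3.425 = 50.1875.
Δq = 6.6 − 3.425 = 3.175; wedge = 50.1875 − 23.2 = 26.9875.
The triangle = ½ × 3.175 × 26.9875 = 42.84.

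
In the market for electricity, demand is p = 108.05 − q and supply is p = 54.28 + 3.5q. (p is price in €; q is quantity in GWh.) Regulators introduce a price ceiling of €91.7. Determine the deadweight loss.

Competitive equilibrium: 108.05 − q = 54.28 + 3.5q → q* = 11.9489, p* = 96.1011.
At the ceiling p = 91.7, quantity supplied = (91.7 − 54.28)/3.5 = 10.6914.
Willingness to pay at q' = 10.6914: 108.05 − 1·10.6914 = 97.3586.
Δq = 11.9489 − 10.6914 = 1.2575; wedge = 97.3586 − 91.7 = 5.6586.
DWL = ½ × 1.2575 × 5.6586 = €3.56.

€3.56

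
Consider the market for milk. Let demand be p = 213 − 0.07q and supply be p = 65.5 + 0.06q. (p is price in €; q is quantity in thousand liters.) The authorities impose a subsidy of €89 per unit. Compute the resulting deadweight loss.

€30465.38 thousand

Competitive equilibrium: 213 − 0.07q = 65.5 + 0.06q → q* = 1134.61538, p* = 133.57692.
The subsidy lowers effective supply by 89: p = 0.06q − 23.5.
New quantity: 213 − 0.07q = 0.06q − 23.5 → q' = 1819.23077.
Overproduction Δq = 1819.23077 − 1134.61538 = 684.61539; wedge = subsidy = 89.
The triangle = ½ × 684.61539 × 89 = €30465.38 thousand.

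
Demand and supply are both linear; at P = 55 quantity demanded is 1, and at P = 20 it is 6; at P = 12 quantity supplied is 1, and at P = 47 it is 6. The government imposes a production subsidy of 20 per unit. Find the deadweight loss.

14.29

Demand slope = (20 − 55)/(6 − 1) = −7, so P = 62 − 7Q.
Supply slope = (47 − 12)/(6 − 1) = 7, so P = 5 + 7Q.
Competitive equilibrium: 62 − 7Q = 5 + 7Q → Q* = 4.0714, P* = 33.5.
The subsidy lowers effective supply by 20: P = 7Q − 15.
New quantity: 62 − 7Q = 7Q − 15 → Q' = 5.5.
Overproduction ΔQ = 5.5 − 4.0714 = 1.4286; wedge = subsidy = 20.
Welfare loss = ½ × 1.4286 × 20 = 14.29.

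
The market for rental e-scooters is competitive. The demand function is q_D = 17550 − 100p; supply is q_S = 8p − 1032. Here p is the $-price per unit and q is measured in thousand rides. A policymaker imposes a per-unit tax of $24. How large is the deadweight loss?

In inverse form: demand p = 175.5 − 0.01q, supply p = 129 + 0.125q.
Competitive equilibrium: 175.5 − 0.01q = 129 + 0.125q → q* = 344.4444, p* = 172.0556.
With the tax, the buyer price exceeds the seller price by 24: (175.5 − 0.01q) − (129 + 0.125q) = 24 → q' = 166.6667.
Δq = 344.4444 − 166.6667 = 177.7777; the wedge equals the tax, 24.
The triangle = ½ × 177.7777 × 24 = $2133.33 thousand.

$2133.33 thousand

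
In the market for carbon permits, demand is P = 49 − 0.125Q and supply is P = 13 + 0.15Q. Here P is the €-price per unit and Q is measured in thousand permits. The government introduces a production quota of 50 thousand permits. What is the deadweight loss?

€900.11 thousand

Competitive equilibrium: 49 − 0.125Q = 13 + 0.15Q → Q* = 130.9091, P* = 32.6364.
At Q = 50: demand price = 49 − 0.125·50 = 42.75; supply price = 13 + 0.15·50 = 20.5.
ΔQ = 130.9091 − 50 = 80.9091; wedge = 42.75 − 20.5 = 22.25.
Welfare loss = ½ × 80.9091 × 22.25 = €900.11 thousand.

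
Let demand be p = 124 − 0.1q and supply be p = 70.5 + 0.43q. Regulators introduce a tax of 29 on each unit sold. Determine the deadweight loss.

793.40

Competitive equilibrium: 124 − 0.1q = 70.5 + 0.43q → q* = 100.9434, p* = 113.9057.
With the tax, the buyer price exceeds the seller price by 29: (124 − 0.1q) − (70.5 + 0.43q) = 29 → q' = 46.2264.
Δq = 100.9434 − 46.2264 = 54.717; the wedge equals the tax, 29.
Welfare loss = ½ × 54.717 × 29 = 793.40.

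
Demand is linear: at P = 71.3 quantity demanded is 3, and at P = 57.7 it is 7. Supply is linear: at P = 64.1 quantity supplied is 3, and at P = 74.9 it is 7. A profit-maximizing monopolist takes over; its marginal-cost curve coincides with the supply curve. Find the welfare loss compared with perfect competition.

Demand slope = (57.7 − 71.3)/(7 − 3) = −3.4, so P = 81.5 − 3.4Q.
Supply slope = (74.9 − 64.1)/(7 − 3) = 2.7, so P = 56 + 2.7Q.
Competitive equilibrium: 81.5 − 3.4Q = 56 + 2.7Q → Q* = 4.1803, P* = 67.2869.
Marginal revenue: MR = 81.5 − 6.8Q. Set MR = MC: 81.5 − 6.8Q = 56 + 2.7Q → Q_m = 2.6842.
Price P_m = 81.5 − 3.4·2.6842 = 72.3737; MC(Q_m) = 56 + 2.7·2.6842 = 63.2473.
Competitive Q* = 4.1803, so ΔQ = 1.4961; wedge = 72.3737 − 63.2473 = 9.1264.
Welfare loss = ½ × 1.4961 × 9.1264 = 6.83.

6.83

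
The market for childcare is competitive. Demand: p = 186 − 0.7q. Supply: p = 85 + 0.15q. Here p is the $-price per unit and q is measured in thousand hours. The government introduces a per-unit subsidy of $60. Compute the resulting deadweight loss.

$2117.65 thousand

Competitive equilibrium: 186 − 0.7q = 85 + 0.15q → q* = 118.8235, p* = 102.8235.
The subsidy lowers effective supply by 60: p = 25 + 0.15q.
New quantity: 186 − 0.7q = 25 + 0.15q → q' = 189.4118.
Overproduction Δq = 189.4118 − 118.8235 = 70.5883; wedge = subsidy = 60.
Deadweight loss = ½ × 70.5883 × 60 = $2117.65 thousand.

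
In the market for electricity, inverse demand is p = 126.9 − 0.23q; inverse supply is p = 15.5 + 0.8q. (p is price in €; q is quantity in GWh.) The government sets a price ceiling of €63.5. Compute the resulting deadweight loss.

Competitive equilibrium: 126.9 − 0.23q = 15.5 + 0.8q → q* = 108.1553, p* = 102.0243.
At the ceiling p = 63.5, quantity supplied = (63.5 − 15.5)/0.8 = 60.
Willingness to pay at q' = 60: 126.9 − 0.23·60 = 113.1.
Δq = 108.1553 − 60 = 48.1553; wedge = 113.1 − 63.5 = 49.6.
Deadweight loss = ½ × 48.1553 × 49.6 = €1194.25.

€1194.25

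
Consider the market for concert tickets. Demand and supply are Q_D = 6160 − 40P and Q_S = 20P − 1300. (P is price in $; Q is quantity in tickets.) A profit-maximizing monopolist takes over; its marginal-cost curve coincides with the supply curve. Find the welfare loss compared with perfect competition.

$3300.42

In inverse form: demand P = 154 − 0.025Q, supply P = 65 + 0.05Q.
Competitive equilibrium: 154 − 0.025Q = 65 + 0.05Q → Q* = 1186.6667, P* = 124.3333.
Marginal revenue: MR = 154 − 0.05Q. Set MR = MC: 154 − 0.05Q = 65 + 0.05Q → Q_m = 890.
Price P_m = 154 − 0.025·890 = 131.75; MC(Q_m) = 65 + 0.05·890 = 109.5.
Competitive Q* = 1186.6667, so ΔQ = 296.6667; wedge = 131.75 − 109.5 = 22.25.
DWL = ½ × 296.6667 × 22.25 = $3300.42.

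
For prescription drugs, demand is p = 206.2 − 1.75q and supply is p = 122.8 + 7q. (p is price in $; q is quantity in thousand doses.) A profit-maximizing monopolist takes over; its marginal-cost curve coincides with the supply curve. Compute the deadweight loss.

$11.04 thousand

Competitive equilibrium: 206.2 − 1.75q = 122.8 + 7q → q* = 9.5314, p* = 189.52.
Marginal revenue: MR = 206.2 − 3.5q. Set MR = MC: 206.2 − 3.5q = 122.8 + 7q → q_m = 7.9429.
Price p_m = 206.2 − 1.75·7.9429 = 192.2999; MC(q_m) = 122.8 + 7·7.9429 = 178.4003.
Competitive q* = 9.5314, so Δq = 1.5885; wedge = 192.2999 − 178.4003 = 13.8996.
The triangle = ½ × 1.5885 × 13.8996 = $11.04 thousand.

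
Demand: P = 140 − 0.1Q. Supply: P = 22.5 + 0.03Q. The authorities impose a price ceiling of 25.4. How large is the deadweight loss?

Competitive equilibrium: 140 − 0.1Q = 22.5 + 0.03Q → Q* = 903.84615, P* = 49.61538.
At the ceiling P = 25.4, quantity supplied = (25.4 − 22.5)/0.03 = 96.66667.
Willingness to pay at Q' = 96.66667: 140 − 0.1·96.66667 = 130.33333.
ΔQ = 903.84615 − 96.66667 = 807.17948; wedge = 130.33333 − 25.4 = 104.93333.
DWL = ½ × 807.17948 × 104.93333 = 42350.02.

42350.02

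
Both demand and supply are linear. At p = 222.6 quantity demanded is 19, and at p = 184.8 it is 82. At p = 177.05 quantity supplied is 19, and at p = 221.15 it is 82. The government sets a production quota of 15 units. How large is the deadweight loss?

990.60

Demand slope = (184.8 − 222.6)/(82 − 19) = −0.6, so p = 234 − 0.6q.
Supply slope = (221.15 − 177.05)/(82 − 19) = 0.7, so p = 163.75 + 0.7q.
Competitive equilibrium: 234 − 0.6q = 163.75 + 0.7q → q* = 54.0385, p* = 201.5769.
At q = 15: demand price = 234 − 0.6·15 = 225; supply price = 163.75 + 0.7·15 = 174.25.
Δq = 54.0385 − 15 = 39.0385; wedge = 225 − 174.25 = 50.75.
Deadweight loss = ½ × 39.0385 × 50.75 = 990.60.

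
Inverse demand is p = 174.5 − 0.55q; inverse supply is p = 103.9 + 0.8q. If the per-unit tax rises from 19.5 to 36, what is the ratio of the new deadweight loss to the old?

3.408

Competitive equilibrium: 174.5 − 0.55q = 103.9 + 0.8q → q* = 52.2963, p* = 145.737.
For a per-unit tax t: Δq = t/1.35, so DWL = ½·t·(t/1.35) = t²/2.7.
At t = 19.5: DWL = 140.833. At t = 36: DWL = 480.
Ratio = (36/19.5)² = 3.408.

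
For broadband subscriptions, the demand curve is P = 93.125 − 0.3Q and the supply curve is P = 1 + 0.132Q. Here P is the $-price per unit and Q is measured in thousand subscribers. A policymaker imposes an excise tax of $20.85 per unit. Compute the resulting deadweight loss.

Competitive equilibrium: 93.125 − 0.3Q = 1 + 0.132Q → Q* = 213.2523, P* = 29.1493.
With the tax, the buyer price exceeds the seller price by 20.85: (93.125 − 0.3Q) − (1 + 0.132Q) = 20.85 → Q' = 164.9884.
ΔQ = 213.2523 − 164.9884 = 48.2639; the wedge equals the tax, 20.85.
DWL = ½ × 48.2639 × 20.85 = $503.15 thousand.

$503.15 thousand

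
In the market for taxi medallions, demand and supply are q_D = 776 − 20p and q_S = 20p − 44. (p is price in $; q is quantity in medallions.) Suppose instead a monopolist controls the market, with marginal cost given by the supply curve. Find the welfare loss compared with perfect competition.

$744.20

In inverse form: demand p = 38.8 − 0.05q, supply p = 2.2 + 0.05q.
Competitive equilibrium: 38.8 − 0.05q = 2.2 + 0.05q → q* = 366, p* = 20.5.
Marginal revenue: MR = 38.8 − 0.1q. Set MR = MC: 38.8 − 0.1q = 2.2 + 0.05q → q_m = 244.
Price p_m = 38.8 − 0.05·244 = 26.6; MC(q_m) = 2.2 + 0.05·244 = 14.4.
Competitive q* = 366, so Δq = 122; wedge = 26.6 − 14.4 = 12.2.
Welfare loss = ½ × 122 × 12.2 = $744.20.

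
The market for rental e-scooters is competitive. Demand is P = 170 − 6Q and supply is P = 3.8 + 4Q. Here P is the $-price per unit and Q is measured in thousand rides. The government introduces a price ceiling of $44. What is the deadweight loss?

Competitive equilibrium: 170 − 6Q = 3.8 + 4Q → Q* = 16.62, P* = 70.28.
At the ceiling P = 44, quantity supplied = (44 − 3.8)/4 = 10.05.
Willingness to pay at Q' = 10.05: 170 − 6·10.05 = 109.7.
ΔQ = 16.62 − 10.05 = 6.57; wedge = 109.7 − 44 = 65.7.
Welfare loss = ½ × 6.57 × 65.7 = $215.82 thousand.

$215.82 thousand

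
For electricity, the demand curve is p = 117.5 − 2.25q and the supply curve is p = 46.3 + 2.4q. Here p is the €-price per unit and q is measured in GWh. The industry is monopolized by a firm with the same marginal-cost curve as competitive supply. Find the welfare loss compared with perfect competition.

Competitive equilibrium: 117.5 − 2.25q = 46.3 + 2.4q → q* = 15.3118, p* = 83.0484.
Marginal revenue: MR = 117.5 − 4.5q. Set MR = MC: 117.5 − 4.5q = 46.3 + 2.4q → q_m = 10.3188.
Price p_m = 117.5 − 2.25·10.3188 = 94.2827; MC(q_m) = 46.3 + 2.4·10.3188 = 71.0651.
Competitive q* = 15.3118, so Δq = 4.993; wedge = 94.2827 − 71.0651 = 23.2176.
Welfare loss = ½ × 4.993 × 23.2176 = €57.96.

€57.96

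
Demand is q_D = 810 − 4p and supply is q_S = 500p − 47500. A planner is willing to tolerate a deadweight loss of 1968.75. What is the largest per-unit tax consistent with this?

31.5

In inverse form: demand p = 202.5 − 0.25q, supply p = 95 + 0.002q.
Competitive equilibrium: 202.5 − 0.25q = 95 + 0.002q → q* = 426.5873, p* = 95.8532.
A tax t gives Δq = t/0.252 and wedge t, so DWL = t²/0.504.
t²/0.504 = 1968.75 → t² = 992.25 → t = 31.5.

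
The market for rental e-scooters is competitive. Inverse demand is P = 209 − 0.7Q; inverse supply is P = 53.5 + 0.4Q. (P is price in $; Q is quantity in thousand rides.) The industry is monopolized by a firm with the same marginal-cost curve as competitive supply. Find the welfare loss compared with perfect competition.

$1662.22 thousand

Competitive equilibrium: 209 − 0.7Q = 53.5 + 0.4Q → Q* = 141.3636, P* = 110.0455.
Marginal revenue: MR = 209 − 1.4Q. Set MR = MC: 209 − 1.4Q = 53.5 + 0.4Q → Q_m = 86.3889.
Price P_m = 209 − 0.7·86.3889 = 148.5278; MC(Q_m) = 53.5 + 0.4·86.3889 = 88.0556.
Competitive Q* = 141.3636, so ΔQ = 54.9747; wedge = 148.5278 − 88.0556 = 60.4722.
Deadweight loss = ½ × 54.9747 × 60.4722 = $1662.22 thousand.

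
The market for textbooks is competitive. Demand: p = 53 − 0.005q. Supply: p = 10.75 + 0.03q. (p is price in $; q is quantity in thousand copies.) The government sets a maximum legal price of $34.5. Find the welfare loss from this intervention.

Competitive equilibrium: 53 − 0.005q = 10.75 + 0.03q → q* = 1207.14286, p* = 46.96429.
At the ceiling p = 34.5, quantity supplied = (34.5 − 10.75)/0.03 = 791.66667.
Willingness to pay at q' = 791.66667: 53 − 0.005·791.66667 = 49.04167.
Δq = 1207.14286 − 791.66667 = 415.47619; wedge = 49.04167 − 34.5 = 14.54167.
Deadweight loss = ½ × 415.47619 × 14.54167 = $3020.86 thousand.

$3020.86 thousand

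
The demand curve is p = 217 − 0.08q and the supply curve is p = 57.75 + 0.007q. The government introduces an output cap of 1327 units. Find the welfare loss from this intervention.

11026.02

Competitive equilibrium: 217 − 0.08q = 57.75 + 0.007q → q* = 1830.4598, p* = 70.5632.
At q = 1327: demand price = 217 − 0.08·1327 = 110.84; supply price = 57.75 + 0.007·1327 = 67.039.
Δq = 1830.4598 − 1327 = 503.4598; wedge = 110.84 − 67.039 = 43.801.
The triangle = ½ × 503.4598 × 43.801 = 11026.02.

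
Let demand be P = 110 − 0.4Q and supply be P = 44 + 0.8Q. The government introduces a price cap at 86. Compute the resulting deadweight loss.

3.75

Competitive equilibrium: 110 − 0.4Q = 44 + 0.8Q → Q* = 55, P* = 88.
At the ceiling P = 86, quantity supplied = (86 − 44)/0.8 = 52.5.
Willingness to pay at Q' = 52.5: 110 − 0.4·52.5 = 89.
ΔQ = 55 − 52.5 = 2.5; wedge = 89 − 86 = 3.
Deadweight loss = ½ × 2.5 × 3 = 3.75.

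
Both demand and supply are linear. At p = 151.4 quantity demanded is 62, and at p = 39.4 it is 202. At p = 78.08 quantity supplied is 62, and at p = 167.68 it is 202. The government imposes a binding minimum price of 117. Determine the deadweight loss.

45.125

Demand slope = (39.4 − 151.4)/(202 − 62) = −0.8, so p = 201 − 0.8q.
Supply slope = (167.68 − 78.08)/(202 − 62) = 0.64, so p = 38.4 + 0.64q.
Competitive equilibrium: 201 − 0.8q = 38.4 + 0.64q → q* = 112.9167, p* = 110.6667.
At the floor p = 117, quantity demanded = (201 − 117)/0.8 = 105.
Sellers' marginal cost at q' = 105: 38.4 + 0.64·105 = 105.6.
Δq = 112.9167 − 105 = 7.9167; wedge = 117 − 105.6 = 11.4.
Welfare loss = ½ × 7.9167 × 11.4 = 45.125.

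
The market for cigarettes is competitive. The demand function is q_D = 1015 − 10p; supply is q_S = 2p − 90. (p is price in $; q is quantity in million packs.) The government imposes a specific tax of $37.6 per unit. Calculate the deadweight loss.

In inverse form: demand p = 101.5 − 0.1q, supply p = 45 + 0.5q.
Competitive equilibrium: 101.5 − 0.1q = 45 + 0.5q → q* = 94.1667, p* = 92.0833.
With the tax, the buyer price exceeds the seller price by 37.6: (101.5 − 0.1q) − (45 + 0.5q) = 37.6 → q' = 31.5.
Δq = 94.1667 − 31.5 = 62.6667; the wedge equals the tax, 37.6.
Deadweight loss = ½ × 62.6667 × 37.6 = $1178.13 million.

$1178.13 million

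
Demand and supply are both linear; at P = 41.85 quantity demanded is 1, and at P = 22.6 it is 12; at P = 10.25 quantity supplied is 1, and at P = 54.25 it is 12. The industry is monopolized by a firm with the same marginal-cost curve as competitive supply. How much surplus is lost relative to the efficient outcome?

6.60

Demand slope = (22.6 − 41.85)/(12 − 1) = −1.75, so P = 43.6 − 1.75Q.
Supply slope = (54.25 − 10.25)/(12 − 1) = 4, so P = 6.25 + 4Q.
Competitive equilibrium: 43.6 − 1.75Q = 6.25 + 4Q → Q* = 6.4957, P* = 32.2326.
Marginal revenue: MR = 43.6 − 3.5Q. Set MR = MC: 43.6 − 3.5Q = 6.25 + 4Q → Q_m = 4.98.
Price P_m = 43.6 − 1.75·4.98 = 34.885; MC(Q_m) = 6.25 + 4·4.98 = 26.17.
Competitive Q* = 6.4957, so ΔQ = 1.5157; wedge = 34.885 − 26.17 = 8.715.
The triangle = ½ × 1.5157 × 8.715 = 6.60.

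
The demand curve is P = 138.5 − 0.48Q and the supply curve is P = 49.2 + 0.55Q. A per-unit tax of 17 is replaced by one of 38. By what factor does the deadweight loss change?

4.997

Competitive equilibrium: 138.5 − 0.48Q = 49.2 + 0.55Q → Q* = 86.699, P* = 96.8845.
For a per-unit tax t: ΔQ = t/1.03, so DWL = ½·t·(t/1.03) = t²/2.06.
At t = 17: DWL = 140.291. At t = 38: DWL = 700.971.
Ratio = (38/17)² = 4.997.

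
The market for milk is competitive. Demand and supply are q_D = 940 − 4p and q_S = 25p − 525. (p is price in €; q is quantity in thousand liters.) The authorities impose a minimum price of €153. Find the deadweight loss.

In inverse form: demand p = 235 − 0.25q, supply p = 21 + 0.04q.
Competitive equilibrium: 235 − 0.25q = 21 + 0.04q → q* = 737.931, p* = 50.5172.
At the floor p = 153, quantity demanded = (235 − 153)/0.25 = 328.
Sellers' marginal cost at q' = 328: 21 + 0.04·328 = 34.12.
Δq = 737.931 − 328 = 409.931; wedge = 153 − 34.12 = 118.88.
The triangle = ½ × 409.931 × 118.88 = €24366.30 thousand.

€24366.30 thousand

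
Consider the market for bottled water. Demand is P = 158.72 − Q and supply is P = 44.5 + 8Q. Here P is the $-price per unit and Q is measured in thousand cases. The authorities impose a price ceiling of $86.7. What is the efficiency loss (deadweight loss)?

$247.49 thousand

Competitive equilibrium: 158.72 − Q = 44.5 + 8Q → Q* = 12.6911, P* = 146.0289.
At the ceiling P = 86.7, quantity supplied = (86.7 − 44.5)/8 = 5.275.
Willingness to pay at Q' = 5.275: 158.72 − 1·5.275 = 153.445.
ΔQ = 12.6911 − 5.275 = 7.4161; wedge = 153.445 − 86.7 = 66.745.
DWL = ½ × 7.4161 × 66.745 = $247.49 thousand.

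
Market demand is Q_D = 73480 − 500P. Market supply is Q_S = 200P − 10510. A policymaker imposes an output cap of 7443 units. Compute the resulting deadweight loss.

127860.82

In inverse form: demand P = 146.96 − 0.002Q, supply P = 52.55 + 0.005Q.
Competitive equilibrium: 146.96 − 0.002Q = 52.55 + 0.005Q → Q* = 13487.1429, P* = 119.9857.
At Q = 7443: demand price = 146.96 − 0.002·7443 = 132.074; supply price = 52.55 + 0.005·7443 = 89.765.
ΔQ = 13487.1429 − 7443 = 6044.1429; wedge = 132.074 − 89.765 = 42.309.
DWL = ½ × 6044.1429 × 42.309 = 127860.82.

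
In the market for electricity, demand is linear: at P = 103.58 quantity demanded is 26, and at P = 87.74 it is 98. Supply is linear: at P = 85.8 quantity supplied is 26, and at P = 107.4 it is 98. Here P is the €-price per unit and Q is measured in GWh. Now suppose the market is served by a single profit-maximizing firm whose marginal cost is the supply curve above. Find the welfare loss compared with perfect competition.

Demand slope = (87.74 − 103.58)/(98 − 26) = −0.22, so P = 109.3 − 0.22Q.
Supply slope = (107.4 − 85.8)/(98 − 26) = 0.3, so P = 78 + 0.3Q.
Competitive equilibrium: 109.3 − 0.22Q = 78 + 0.3Q → Q* = 60.1923, P* = 96.0577.
Marginal revenue: MR = 109.3 − 0.44Q. Set MR = MC: 109.3 − 0.44Q = 78 + 0.3Q → Q_m = 42.2973.
Price P_m = 109.3 − 0.22·42.2973 = 99.9946; MC(Q_m) = 78 + 0.3·42.2973 = 90.6892.
Competitive Q* = 60.1923, so ΔQ = 17.895; wedge = 99.9946 − 90.6892 = 9.3054.
Welfare loss = ½ × 17.895 × 9.3054 = €83.26.

€83.26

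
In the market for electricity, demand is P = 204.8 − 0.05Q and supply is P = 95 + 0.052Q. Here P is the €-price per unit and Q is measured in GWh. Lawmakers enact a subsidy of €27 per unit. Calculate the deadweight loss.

€3573.53

Competitive equilibrium: 204.8 − 0.05Q = 95 + 0.052Q → Q* = 1076.4706, P* = 150.9765.
The subsidy lowers effective supply by 27: P = 68 + 0.052Q.
New quantity: 204.8 − 0.05Q = 68 + 0.052Q → Q' = 1341.1765.
Overproduction ΔQ = 1341.1765 − 1076.4706 = 264.7059; wedge = subsidy = 27.
DWL = ½ × 264.7059 × 27 = €3573.53.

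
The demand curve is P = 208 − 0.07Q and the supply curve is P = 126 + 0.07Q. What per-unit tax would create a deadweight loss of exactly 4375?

Competitive equilibrium: 208 − 0.07Q = 126 + 0.07Q → Q* = 585.7143, P* = 167.
A tax t gives ΔQ = t/0.14 and wedge t, so DWL = t²/0.28.
t²/0.28 = 4375 → t² = 1225 → t = 35.

35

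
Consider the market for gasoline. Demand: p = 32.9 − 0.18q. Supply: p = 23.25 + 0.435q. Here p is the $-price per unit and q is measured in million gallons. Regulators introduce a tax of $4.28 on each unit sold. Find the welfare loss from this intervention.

Competitive equilibrium: 32.9 − 0.18q = 23.25 + 0.435q → q* = 15.6911, p* = 30.0756.
With the tax, the buyer price exceeds the seller price by 4.28: (32.9 − 0.18q) − (23.25 + 0.435q) = 4.28 → q' = 8.7317.
Δq = 15.6911 − 8.7317 = 6.9594; the wedge equals the tax, 4.28.
Deadweight loss = ½ × 6.9594 × 4.28 = $14.89 million.

$14.89 million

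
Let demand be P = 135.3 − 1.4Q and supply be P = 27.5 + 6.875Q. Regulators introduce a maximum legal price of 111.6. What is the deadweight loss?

Competitive equilibrium: 135.3 − 1.4Q = 27.5 + 6.875Q → Q* = 13.0272, P* = 117.0619.
At the ceiling P = 111.6, quantity supplied = (111.6 − 27.5)/6.875 = 12.2327.
Willingness to pay at Q' = 12.2327: 135.3 − 1.4·12.2327 = 118.1742.
ΔQ = 13.0272 − 12.2327 = 0.7945; wedge = 118.1742 − 111.6 = 6.5742.
DWL = ½ × 0.7945 × 6.5742 = 2.61.

2.61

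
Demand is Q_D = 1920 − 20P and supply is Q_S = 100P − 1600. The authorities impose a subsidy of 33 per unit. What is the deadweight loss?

9075

In inverse form: demand P = 96 − 0.05Q, supply P = 16 + 0.01Q.
Competitive equilibrium: 96 − 0.05Q = 16 + 0.01Q → Q* = 1333.3333, P* = 29.3333.
The subsidy lowers effective supply by 33: P = 0.01Q − 17.
New quantity: 96 − 0.05Q = 0.01Q − 17 → Q' = 1883.3333.
Overproduction ΔQ = 1883.3333 − 1333.3333 = 550; wedge = subsidy = 33.
DWL = ½ × 550 × 33 = 9075.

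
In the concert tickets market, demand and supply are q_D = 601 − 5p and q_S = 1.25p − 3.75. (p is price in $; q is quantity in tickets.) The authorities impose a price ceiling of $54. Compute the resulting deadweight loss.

$1428.45

In inverse form: demand p = 120.2 − 0.2q, supply p = 3 + 0.8q.
Competitive equilibrium: 120.2 − 0.2q = 3 + 0.8q → q* = 117.2, p* = 96.76.
At the ceiling p = 54, quantity supplied = (54 − 3)/0.8 = 63.75.
Willingness to pay at q' = 63.75: 120.2 − 0.2·63.75 = 107.45.
Δq = 117.2 − 63.75 = 53.45; wedge = 107.45 − 54 = 53.45.
The triangle = ½ × 53.45 × 53.45 = $1428.45.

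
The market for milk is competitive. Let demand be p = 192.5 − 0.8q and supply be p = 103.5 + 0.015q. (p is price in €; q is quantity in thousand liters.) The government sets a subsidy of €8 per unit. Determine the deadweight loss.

Competitive equilibrium: 192.5 − 0.8q = 103.5 + 0.015q → q* = 109.2025, p* = 105.138.
The subsidy lowers effective supply by 8: p = 95.5 + 0.015q.
New quantity: 192.5 − 0.8q = 95.5 + 0.015q → q' = 119.0184.
Overproduction Δq = 119.0184 − 109.2025 = 9.8159; wedge = subsidy = 8.
DWL = ½ × 9.8159 × 8 = €39.26 thousand.

€39.26 thousand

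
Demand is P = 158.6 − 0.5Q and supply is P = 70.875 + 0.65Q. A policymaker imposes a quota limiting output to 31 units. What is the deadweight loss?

1179.05

Competitive equilibrium: 158.6 − 0.5Q = 70.875 + 0.65Q → Q* = 76.2826, P* = 120.4587.
At Q = 31: demand price = 158.6 − 0.5·31 = 143.1; supply price = 70.875 + 0.65·31 = 91.025.
ΔQ = 76.2826 − 31 = 45.2826; wedge = 143.1 − 91.025 = 52.075.
DWL = ½ × 45.2826 × 52.075 = 1179.05.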